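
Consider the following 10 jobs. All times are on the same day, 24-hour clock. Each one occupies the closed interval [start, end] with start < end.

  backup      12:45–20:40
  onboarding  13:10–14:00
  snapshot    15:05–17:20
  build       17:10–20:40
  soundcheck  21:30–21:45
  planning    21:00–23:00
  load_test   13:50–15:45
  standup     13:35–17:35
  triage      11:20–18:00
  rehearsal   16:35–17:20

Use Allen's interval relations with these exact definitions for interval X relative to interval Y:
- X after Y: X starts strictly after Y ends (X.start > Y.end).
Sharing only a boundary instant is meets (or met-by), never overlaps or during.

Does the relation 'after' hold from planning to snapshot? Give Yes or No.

Yes

planning = [21:00, 23:00], snapshot = [15:05, 17:20].
Actual relation of planning to snapshot: after.
Asked whether 'after' holds → Yes.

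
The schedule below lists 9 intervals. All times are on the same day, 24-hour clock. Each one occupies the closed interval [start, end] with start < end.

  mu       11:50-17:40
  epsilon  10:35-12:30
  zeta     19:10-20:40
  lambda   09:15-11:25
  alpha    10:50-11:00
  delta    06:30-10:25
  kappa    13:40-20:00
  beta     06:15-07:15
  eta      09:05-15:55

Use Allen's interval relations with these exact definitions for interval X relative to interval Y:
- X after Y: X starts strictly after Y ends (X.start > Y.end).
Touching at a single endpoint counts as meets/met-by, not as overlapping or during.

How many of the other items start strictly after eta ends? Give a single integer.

1

Target eta = [09:05, 15:55].
alpha [10:50, 11:00] → during → no.
beta [06:15, 07:15] → before → no.
delta [06:30, 10:25] → overlaps → no.
epsilon [10:35, 12:30] → during → no.
kappa [13:40, 20:00] → overlapped-by → no.
lambda [09:15, 11:25] → during → no.
mu [11:50, 17:40] → overlapped-by → no.
zeta [19:10, 20:40] → after → counts.
Total: 1.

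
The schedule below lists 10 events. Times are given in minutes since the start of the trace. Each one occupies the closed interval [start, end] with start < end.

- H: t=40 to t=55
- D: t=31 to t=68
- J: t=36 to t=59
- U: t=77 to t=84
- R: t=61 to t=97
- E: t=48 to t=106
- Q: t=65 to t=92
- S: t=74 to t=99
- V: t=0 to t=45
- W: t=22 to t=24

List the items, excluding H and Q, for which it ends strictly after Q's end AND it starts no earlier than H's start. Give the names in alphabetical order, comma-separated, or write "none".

Conditions: its end is strictly after Q's end (X.end > t=92) AND its start is no earlier than H's start (X.start >= t=40).
D: end t=68 > t=92? ✗; start t=31 >= t=40? ✗ → no.
E: end t=106 > t=92? ✓; start t=48 >= t=40? ✓ → yes.
J: end t=59 > t=92? ✗; start t=36 >= t=40? ✗ → no.
R: end t=97 > t=92? ✓; start t=61 >= t=40? ✓ → yes.
S: end t=99 > t=92? ✓; start t=74 >= t=40? ✓ → yes.
U: end t=84 > t=92? ✗; start t=77 >= t=40? ✓ → no.
V: end t=45 > t=92? ✗; start t=0 >= t=40? ✗ → no.
W: end t=24 > t=92? ✗; start t=22 >= t=40? ✗ → no.
Result: E, R, S.

E, R, S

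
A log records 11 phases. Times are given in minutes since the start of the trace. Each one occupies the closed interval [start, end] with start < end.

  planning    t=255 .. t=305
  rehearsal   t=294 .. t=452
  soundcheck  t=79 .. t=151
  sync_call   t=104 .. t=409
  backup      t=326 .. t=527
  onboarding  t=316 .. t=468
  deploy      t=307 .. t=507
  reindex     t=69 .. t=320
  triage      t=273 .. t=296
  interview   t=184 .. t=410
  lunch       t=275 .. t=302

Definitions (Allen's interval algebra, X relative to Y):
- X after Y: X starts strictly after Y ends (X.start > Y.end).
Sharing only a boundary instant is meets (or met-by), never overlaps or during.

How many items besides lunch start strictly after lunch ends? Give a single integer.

Target lunch = [t=275, t=302].
backup [t=326, t=527] → after → counts.
deploy [t=307, t=507] → after → counts.
interview [t=184, t=410] → contains → no.
onboarding [t=316, t=468] → after → counts.
planning [t=255, t=305] → contains → no.
rehearsal [t=294, t=452] → overlapped-by → no.
reindex [t=69, t=320] → contains → no.
soundcheck [t=79, t=151] → before → no.
sync_call [t=104, t=409] → contains → no.
triage [t=273, t=296] → overlaps → no.
Total: 3.

3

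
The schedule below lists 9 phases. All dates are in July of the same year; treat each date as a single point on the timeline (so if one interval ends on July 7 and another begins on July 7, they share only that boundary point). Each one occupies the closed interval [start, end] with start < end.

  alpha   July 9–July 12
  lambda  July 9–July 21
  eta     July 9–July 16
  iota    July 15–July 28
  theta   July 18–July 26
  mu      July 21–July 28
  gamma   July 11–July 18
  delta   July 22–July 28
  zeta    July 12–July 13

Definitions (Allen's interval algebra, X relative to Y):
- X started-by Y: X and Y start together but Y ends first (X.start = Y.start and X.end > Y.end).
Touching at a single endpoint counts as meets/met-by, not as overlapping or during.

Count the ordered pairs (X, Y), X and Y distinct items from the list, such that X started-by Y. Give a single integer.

Checking all 72 ordered pairs for relation 'started-by'; matching pairs in alphabetical order:
(eta, alpha): eta started-by alpha ✓
(lambda, alpha): lambda started-by alpha ✓
(lambda, eta): lambda started-by eta ✓
Count: 3.

3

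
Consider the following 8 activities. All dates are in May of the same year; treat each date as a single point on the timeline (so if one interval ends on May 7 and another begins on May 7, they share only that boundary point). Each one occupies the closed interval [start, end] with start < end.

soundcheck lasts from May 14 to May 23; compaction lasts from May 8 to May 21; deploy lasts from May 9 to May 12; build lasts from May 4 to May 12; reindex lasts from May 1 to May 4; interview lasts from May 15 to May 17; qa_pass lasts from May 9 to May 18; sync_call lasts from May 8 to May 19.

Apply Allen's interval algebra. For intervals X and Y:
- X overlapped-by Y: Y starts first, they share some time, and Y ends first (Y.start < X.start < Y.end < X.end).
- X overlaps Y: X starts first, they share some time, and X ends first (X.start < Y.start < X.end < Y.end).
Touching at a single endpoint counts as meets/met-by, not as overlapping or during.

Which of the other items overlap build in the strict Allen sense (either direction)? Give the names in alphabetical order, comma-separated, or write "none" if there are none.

compaction, qa_pass, sync_call

Target build = [May 4, May 12].
compaction [May 8, May 21] → overlapped-by → yes.
deploy [May 9, May 12] → finishes → no.
interview [May 15, May 17] → after → no.
qa_pass [May 9, May 18] → overlapped-by → yes.
reindex [May 1, May 4] → meets → no.
soundcheck [May 14, May 23] → after → no.
sync_call [May 8, May 19] → overlapped-by → yes.
Result: compaction, qa_pass, sync_call.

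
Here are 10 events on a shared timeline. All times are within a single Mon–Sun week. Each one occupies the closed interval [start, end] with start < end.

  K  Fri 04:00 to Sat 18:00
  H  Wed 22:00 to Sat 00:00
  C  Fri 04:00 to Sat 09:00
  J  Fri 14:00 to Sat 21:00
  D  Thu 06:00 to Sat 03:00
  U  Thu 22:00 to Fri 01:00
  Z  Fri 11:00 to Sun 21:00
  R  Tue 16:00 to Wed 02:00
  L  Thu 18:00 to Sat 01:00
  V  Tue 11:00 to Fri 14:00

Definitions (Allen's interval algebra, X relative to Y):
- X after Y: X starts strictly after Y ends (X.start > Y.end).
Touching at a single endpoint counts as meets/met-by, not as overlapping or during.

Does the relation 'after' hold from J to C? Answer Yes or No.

No

J = [Fri 14:00, Sat 21:00], C = [Fri 04:00, Sat 09:00].
Actual relation of J to C: overlapped-by.
Asked whether 'after' holds → No.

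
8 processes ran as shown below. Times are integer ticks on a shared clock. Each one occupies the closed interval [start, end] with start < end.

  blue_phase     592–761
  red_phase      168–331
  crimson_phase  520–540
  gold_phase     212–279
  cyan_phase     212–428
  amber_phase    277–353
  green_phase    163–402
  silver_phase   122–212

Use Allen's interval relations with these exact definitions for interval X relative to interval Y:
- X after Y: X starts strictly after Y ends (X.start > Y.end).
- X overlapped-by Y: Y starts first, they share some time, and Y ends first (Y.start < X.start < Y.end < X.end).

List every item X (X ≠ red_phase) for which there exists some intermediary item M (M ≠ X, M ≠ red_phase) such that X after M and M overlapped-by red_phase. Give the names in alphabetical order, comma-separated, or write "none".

blue_phase, crimson_phase

Target red_phase = [168, 331].
Intermediaries M with M overlapped-by red_phase: amber_phase, cyan_phase.
Via amber_phase — items with X after amber_phase: blue_phase, crimson_phase.
Via cyan_phase — items with X after cyan_phase: blue_phase, crimson_phase.
Union: blue_phase, crimson_phase.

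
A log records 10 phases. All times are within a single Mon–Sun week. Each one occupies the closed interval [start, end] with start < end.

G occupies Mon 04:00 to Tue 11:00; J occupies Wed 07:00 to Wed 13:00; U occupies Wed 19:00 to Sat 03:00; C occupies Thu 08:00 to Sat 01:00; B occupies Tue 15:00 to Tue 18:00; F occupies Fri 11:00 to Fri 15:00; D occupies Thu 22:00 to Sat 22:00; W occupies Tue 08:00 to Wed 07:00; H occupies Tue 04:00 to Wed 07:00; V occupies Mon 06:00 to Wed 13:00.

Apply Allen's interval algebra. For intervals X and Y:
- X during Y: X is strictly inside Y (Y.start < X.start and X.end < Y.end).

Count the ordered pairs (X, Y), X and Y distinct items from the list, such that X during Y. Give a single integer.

Checking all 90 ordered pairs for relation 'during'; matching pairs in alphabetical order:
(B, H): B during H ✓
(B, V): B during V ✓
(B, W): B during W ✓
(C, U): C during U ✓
(F, C): F during C ✓
(F, D): F during D ✓
(F, U): F during U ✓
(H, V): H during V ✓
(W, V): W during V ✓
Count: 9.

9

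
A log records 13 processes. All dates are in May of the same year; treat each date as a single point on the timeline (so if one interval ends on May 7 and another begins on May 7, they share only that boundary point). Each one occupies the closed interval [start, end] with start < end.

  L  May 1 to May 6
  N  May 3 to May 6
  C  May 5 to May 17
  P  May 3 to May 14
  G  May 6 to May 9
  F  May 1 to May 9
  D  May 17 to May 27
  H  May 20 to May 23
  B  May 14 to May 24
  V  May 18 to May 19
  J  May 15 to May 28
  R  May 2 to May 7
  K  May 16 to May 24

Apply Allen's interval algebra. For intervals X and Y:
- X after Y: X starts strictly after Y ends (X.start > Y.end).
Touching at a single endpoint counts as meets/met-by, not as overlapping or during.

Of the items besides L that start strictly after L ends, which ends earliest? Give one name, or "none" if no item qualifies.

Target L = [May 1, May 6].
B [May 14, May 24] → after → candidate.
C [May 5, May 17] → overlapped-by → excluded.
D [May 17, May 27] → after → candidate.
F [May 1, May 9] → started-by → excluded.
G [May 6, May 9] → met-by → excluded.
H [May 20, May 23] → after → candidate.
J [May 15, May 28] → after → candidate.
K [May 16, May 24] → after → candidate.
N [May 3, May 6] → finishes → excluded.
P [May 3, May 14] → overlapped-by → excluded.
R [May 2, May 7] → overlapped-by → excluded.
V [May 18, May 19] → after → candidate.
Among candidates, earliest end is May 19 → V.

V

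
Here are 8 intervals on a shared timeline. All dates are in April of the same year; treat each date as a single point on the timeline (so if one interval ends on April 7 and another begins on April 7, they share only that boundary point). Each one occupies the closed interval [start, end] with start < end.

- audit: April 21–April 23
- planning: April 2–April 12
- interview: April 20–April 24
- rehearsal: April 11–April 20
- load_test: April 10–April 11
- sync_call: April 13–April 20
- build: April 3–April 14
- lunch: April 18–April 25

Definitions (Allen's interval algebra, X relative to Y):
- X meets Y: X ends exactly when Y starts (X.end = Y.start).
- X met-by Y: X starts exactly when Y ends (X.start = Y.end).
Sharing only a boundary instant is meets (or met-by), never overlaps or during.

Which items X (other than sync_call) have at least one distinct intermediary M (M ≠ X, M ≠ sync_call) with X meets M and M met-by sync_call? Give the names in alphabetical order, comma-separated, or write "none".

Target sync_call = [April 13, April 20].
Intermediaries M with M met-by sync_call: interview.
Via interview — items with X meets interview: rehearsal.
Union: rehearsal.

rehearsal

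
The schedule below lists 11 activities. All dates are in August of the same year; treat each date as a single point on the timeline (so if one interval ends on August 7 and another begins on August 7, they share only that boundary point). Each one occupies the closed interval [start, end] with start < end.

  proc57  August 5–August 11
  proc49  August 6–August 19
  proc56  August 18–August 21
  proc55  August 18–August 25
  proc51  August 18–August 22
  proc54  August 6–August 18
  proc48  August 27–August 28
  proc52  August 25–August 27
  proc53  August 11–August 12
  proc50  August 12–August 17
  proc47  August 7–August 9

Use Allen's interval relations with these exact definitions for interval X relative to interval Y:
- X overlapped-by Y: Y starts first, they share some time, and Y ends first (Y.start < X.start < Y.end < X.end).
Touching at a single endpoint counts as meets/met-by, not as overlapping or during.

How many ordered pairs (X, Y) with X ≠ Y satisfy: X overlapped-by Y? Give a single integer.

5

Checking all 110 ordered pairs for relation 'overlapped-by'; matching pairs in alphabetical order:
(proc49, proc57): proc49 overlapped-by proc57 ✓
(proc51, proc49): proc51 overlapped-by proc49 ✓
(proc54, proc57): proc54 overlapped-by proc57 ✓
(proc55, proc49): proc55 overlapped-by proc49 ✓
(proc56, proc49): proc56 overlapped-by proc49 ✓
Count: 5.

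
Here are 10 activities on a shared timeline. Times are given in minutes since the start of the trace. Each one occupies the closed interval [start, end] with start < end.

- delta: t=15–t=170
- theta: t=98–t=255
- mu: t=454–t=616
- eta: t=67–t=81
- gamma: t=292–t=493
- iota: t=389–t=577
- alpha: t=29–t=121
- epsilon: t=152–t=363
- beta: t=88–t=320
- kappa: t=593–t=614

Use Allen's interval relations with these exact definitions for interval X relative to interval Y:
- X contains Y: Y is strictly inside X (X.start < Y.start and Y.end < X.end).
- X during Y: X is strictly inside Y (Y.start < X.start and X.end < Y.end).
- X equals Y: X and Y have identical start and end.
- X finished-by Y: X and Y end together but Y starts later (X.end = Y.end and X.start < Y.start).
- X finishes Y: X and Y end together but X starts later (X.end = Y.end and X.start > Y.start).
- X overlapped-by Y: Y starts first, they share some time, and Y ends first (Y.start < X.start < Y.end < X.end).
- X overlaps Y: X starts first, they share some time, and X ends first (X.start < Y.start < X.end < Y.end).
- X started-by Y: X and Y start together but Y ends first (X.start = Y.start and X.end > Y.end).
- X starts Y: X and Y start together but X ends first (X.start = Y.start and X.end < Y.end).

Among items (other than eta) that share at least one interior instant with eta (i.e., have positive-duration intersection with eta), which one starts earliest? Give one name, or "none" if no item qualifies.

Target eta = [t=67, t=81].
alpha [t=29, t=121] → contains → candidate.
beta [t=88, t=320] → after → excluded.
delta [t=15, t=170] → contains → candidate.
epsilon [t=152, t=363] → after → excluded.
gamma [t=292, t=493] → after → excluded.
iota [t=389, t=577] → after → excluded.
kappa [t=593, t=614] → after → excluded.
mu [t=454, t=616] → after → excluded.
theta [t=98, t=255] → after → excluded.
Among candidates, earliest start is t=15 → delta.

delta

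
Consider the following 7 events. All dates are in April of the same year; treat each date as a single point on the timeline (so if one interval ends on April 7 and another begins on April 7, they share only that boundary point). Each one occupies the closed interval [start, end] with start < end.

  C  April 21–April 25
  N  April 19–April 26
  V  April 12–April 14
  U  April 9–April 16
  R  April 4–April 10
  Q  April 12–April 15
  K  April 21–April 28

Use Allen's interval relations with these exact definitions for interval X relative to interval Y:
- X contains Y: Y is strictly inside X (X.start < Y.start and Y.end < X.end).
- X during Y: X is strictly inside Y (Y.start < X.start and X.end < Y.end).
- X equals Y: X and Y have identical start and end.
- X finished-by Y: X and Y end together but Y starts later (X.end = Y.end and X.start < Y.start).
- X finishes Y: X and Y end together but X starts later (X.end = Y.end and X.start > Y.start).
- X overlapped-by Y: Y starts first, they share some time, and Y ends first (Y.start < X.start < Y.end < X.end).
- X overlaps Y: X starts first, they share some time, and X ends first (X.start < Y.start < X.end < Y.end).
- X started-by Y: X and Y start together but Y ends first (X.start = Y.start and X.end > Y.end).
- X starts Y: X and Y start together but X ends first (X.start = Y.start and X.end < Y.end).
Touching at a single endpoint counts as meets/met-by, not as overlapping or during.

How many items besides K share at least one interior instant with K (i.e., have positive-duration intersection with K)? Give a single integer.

Target K = [April 21, April 28].
C [April 21, April 25] → starts → counts.
N [April 19, April 26] → overlaps → counts.
Q [April 12, April 15] → before → no.
R [April 4, April 10] → before → no.
U [April 9, April 16] → before → no.
V [April 12, April 14] → before → no.
Total: 2.

2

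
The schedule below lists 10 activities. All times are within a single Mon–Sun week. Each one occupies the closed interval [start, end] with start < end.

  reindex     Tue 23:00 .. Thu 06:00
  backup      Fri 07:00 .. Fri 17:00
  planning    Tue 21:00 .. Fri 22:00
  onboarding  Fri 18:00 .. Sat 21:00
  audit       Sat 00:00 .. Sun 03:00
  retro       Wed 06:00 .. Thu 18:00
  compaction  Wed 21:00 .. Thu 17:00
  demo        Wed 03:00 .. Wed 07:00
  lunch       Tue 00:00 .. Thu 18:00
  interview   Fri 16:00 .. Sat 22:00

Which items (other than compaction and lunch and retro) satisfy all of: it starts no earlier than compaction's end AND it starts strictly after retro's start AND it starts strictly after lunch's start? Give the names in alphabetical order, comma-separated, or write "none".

Conditions: its start is no earlier than compaction's end (X.start >= Thu 17:00) AND its start is strictly after retro's start (X.start > Wed 06:00) AND its start is strictly after lunch's start (X.start > Tue 00:00).
audit: start Sat 00:00 >= Thu 17:00? ✓; start Sat 00:00 > Wed 06:00? ✓; start Sat 00:00 > Tue 00:00? ✓ → yes.
backup: start Fri 07:00 >= Thu 17:00? ✓; start Fri 07:00 > Wed 06:00? ✓; start Fri 07:00 > Tue 00:00? ✓ → yes.
demo: start Wed 03:00 >= Thu 17:00? ✗; start Wed 03:00 > Wed 06:00? ✗; start Wed 03:00 > Tue 00:00? ✓ → no.
interview: start Fri 16:00 >= Thu 17:00? ✓; start Fri 16:00 > Wed 06:00? ✓; start Fri 16:00 > Tue 00:00? ✓ → yes.
onboarding: start Fri 18:00 >= Thu 17:00? ✓; start Fri 18:00 > Wed 06:00? ✓; start Fri 18:00 > Tue 00:00? ✓ → yes.
planning: start Tue 21:00 >= Thu 17:00? ✗; start Tue 21:00 > Wed 06:00? ✗; start Tue 21:00 > Tue 00:00? ✓ → no.
reindex: start Tue 23:00 >= Thu 17:00? ✗; start Tue 23:00 > Wed 06:00? ✗; start Tue 23:00 > Tue 00:00? ✓ → no.
Result: audit, backup, interview, onboarding.

audit, backup, interview, onboarding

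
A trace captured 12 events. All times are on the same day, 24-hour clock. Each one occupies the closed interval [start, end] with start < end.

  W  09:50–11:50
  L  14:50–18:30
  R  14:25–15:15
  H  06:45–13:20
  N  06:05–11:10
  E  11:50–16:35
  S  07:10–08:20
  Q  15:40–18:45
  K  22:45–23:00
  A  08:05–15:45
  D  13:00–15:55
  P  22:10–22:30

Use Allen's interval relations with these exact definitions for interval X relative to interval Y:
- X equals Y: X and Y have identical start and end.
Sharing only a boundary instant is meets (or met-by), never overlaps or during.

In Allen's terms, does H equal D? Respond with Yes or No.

H = [06:45, 13:20], D = [13:00, 15:55].
Actual relation of H to D: overlaps.
Asked whether 'equals' holds → No.

No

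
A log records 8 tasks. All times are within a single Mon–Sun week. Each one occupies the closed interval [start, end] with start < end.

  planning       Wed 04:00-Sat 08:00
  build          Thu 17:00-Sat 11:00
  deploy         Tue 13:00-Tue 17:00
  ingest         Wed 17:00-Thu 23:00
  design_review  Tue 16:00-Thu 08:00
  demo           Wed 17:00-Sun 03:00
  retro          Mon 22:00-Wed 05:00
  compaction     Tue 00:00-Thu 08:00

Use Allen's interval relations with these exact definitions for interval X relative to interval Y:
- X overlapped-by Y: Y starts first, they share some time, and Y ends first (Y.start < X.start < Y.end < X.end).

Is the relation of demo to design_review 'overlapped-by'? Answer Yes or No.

demo = [Wed 17:00, Sun 03:00], design_review = [Tue 16:00, Thu 08:00].
Actual relation of demo to design_review: overlapped-by.
Asked whether 'overlapped-by' holds → Yes.

Yes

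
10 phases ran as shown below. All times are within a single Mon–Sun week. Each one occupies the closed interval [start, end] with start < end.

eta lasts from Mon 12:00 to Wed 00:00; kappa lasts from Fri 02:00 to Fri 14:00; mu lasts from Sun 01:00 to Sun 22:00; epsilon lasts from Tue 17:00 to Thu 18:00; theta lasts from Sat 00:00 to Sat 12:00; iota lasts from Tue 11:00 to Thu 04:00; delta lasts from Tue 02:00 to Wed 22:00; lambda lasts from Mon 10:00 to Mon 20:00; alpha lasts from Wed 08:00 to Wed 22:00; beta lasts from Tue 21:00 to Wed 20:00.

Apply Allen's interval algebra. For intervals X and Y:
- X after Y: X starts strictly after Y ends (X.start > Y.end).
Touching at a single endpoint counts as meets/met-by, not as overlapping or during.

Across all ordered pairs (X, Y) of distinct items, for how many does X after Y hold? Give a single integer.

30

Checking all 90 ordered pairs for relation 'after'; matching pairs in alphabetical order:
(alpha, eta): alpha after eta ✓
(alpha, lambda): alpha after lambda ✓
(beta, lambda): beta after lambda ✓
(delta, lambda): delta after lambda ✓
(epsilon, lambda): epsilon after lambda ✓
(iota, lambda): iota after lambda ✓
(kappa, alpha): kappa after alpha ✓
(kappa, beta): kappa after beta ✓
(kappa, delta): kappa after delta ✓
(kappa, epsilon): kappa after epsilon ✓
(kappa, eta): kappa after eta ✓
(kappa, iota): kappa after iota ✓
(kappa, lambda): kappa after lambda ✓
(mu, alpha): mu after alpha ✓
(mu, beta): mu after beta ✓
(mu, delta): mu after delta ✓
(mu, epsilon): mu after epsilon ✓
(mu, eta): mu after eta ✓
(mu, iota): mu after iota ✓
(mu, kappa): mu after kappa ✓
(mu, lambda): mu after lambda ✓
(mu, theta): mu after theta ✓
(theta, alpha): theta after alpha ✓
(theta, beta): theta after beta ✓
... plus 6 further pairs not listed.
Count: 30.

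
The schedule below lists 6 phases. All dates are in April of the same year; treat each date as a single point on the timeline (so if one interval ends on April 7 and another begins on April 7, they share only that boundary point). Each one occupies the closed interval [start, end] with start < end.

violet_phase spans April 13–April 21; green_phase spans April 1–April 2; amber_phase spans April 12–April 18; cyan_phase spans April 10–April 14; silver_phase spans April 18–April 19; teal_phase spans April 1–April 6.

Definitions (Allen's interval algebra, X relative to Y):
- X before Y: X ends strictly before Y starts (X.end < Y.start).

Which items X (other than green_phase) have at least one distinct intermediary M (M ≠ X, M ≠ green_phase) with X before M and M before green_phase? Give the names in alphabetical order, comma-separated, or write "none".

Target green_phase = [April 1, April 2].
Intermediaries M with M before green_phase: none.
Union: none.

none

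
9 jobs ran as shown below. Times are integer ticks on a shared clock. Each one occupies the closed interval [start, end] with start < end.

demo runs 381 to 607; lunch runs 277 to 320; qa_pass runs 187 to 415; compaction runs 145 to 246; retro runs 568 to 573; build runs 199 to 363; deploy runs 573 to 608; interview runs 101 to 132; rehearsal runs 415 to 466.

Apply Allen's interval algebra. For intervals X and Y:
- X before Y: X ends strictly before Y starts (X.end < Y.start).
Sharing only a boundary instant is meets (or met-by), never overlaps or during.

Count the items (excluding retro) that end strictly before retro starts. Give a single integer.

6

Target retro = [568, 573].
build [199, 363] → before → counts.
compaction [145, 246] → before → counts.
demo [381, 607] → contains → no.
deploy [573, 608] → met-by → no.
interview [101, 132] → before → counts.
lunch [277, 320] → before → counts.
qa_pass [187, 415] → before → counts.
rehearsal [415, 466] → before → counts.
Total: 6.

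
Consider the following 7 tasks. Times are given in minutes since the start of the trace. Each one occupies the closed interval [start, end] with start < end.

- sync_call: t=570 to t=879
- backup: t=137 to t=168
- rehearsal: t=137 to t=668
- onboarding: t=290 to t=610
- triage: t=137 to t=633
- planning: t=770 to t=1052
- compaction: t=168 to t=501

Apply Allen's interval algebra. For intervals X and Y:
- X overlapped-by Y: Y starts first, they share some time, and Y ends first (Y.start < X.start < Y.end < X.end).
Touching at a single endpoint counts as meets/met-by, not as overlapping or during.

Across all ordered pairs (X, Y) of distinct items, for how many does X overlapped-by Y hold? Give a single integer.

Checking all 42 ordered pairs for relation 'overlapped-by'; matching pairs in alphabetical order:
(onboarding, compaction): onboarding overlapped-by compaction ✓
(planning, sync_call): planning overlapped-by sync_call ✓
(sync_call, onboarding): sync_call overlapped-by onboarding ✓
(sync_call, rehearsal): sync_call overlapped-by rehearsal ✓
(sync_call, triage): sync_call overlapped-by triage ✓
Count: 5.

5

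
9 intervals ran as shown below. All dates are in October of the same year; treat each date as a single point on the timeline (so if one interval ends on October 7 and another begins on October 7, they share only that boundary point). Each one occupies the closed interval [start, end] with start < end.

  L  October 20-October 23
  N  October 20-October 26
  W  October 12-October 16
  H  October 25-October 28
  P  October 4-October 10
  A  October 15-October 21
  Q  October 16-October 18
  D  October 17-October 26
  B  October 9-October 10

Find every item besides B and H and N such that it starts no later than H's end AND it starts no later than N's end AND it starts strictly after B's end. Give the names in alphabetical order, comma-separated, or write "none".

Conditions: its start is no later than H's end (X.start <= October 28) AND its start is no later than N's end (X.start <= October 26) AND its start is strictly after B's end (X.start > October 10).
A: start October 15 <= October 28? ✓; start October 15 <= October 26? ✓; start October 15 > October 10? ✓ → yes.
D: start October 17 <= October 28? ✓; start October 17 <= October 26? ✓; start October 17 > October 10? ✓ → yes.
L: start October 20 <= October 28? ✓; start October 20 <= October 26? ✓; start October 20 > October 10? ✓ → yes.
P: start October 4 <= October 28? ✓; start October 4 <= October 26? ✓; start October 4 > October 10? ✗ → no.
Q: start October 16 <= October 28? ✓; start October 16 <= October 26? ✓; start October 16 > October 10? ✓ → yes.
W: start October 12 <= October 28? ✓; start October 12 <= October 26? ✓; start October 12 > October 10? ✓ → yes.
Result: A, D, L, Q, W.

A, D, L, Q, W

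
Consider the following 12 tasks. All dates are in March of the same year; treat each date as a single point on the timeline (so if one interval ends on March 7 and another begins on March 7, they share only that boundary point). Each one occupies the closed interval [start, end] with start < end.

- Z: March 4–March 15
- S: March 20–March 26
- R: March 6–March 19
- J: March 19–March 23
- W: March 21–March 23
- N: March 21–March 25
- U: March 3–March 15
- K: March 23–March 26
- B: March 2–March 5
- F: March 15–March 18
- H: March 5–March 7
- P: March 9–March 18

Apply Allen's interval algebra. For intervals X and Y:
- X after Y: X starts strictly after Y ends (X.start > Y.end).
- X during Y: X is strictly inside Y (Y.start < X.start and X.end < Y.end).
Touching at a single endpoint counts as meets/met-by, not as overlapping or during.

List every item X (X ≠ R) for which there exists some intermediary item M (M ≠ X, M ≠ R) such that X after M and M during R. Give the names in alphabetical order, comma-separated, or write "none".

Target R = [March 6, March 19].
Intermediaries M with M during R: F, P.
Via F — items with X after F: J, K, N, S, W.
Via P — items with X after P: J, K, N, S, W.
Union: J, K, N, S, W.

J, K, N, S, W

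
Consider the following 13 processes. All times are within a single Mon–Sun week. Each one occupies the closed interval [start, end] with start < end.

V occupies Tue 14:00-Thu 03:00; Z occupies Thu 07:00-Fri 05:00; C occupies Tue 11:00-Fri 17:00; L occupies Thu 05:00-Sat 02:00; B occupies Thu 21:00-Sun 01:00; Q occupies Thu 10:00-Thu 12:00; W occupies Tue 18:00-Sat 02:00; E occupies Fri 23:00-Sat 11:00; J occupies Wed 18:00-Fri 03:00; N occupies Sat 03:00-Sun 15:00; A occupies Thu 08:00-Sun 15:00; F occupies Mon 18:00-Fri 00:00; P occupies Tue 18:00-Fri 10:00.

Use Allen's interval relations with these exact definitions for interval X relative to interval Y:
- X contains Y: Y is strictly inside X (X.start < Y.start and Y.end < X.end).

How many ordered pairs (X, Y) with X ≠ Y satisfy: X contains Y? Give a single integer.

21

Checking all 156 ordered pairs for relation 'contains'; matching pairs in alphabetical order:
(A, B): A contains B ✓
(A, E): A contains E ✓
(A, Q): A contains Q ✓
(B, E): B contains E ✓
(C, J): C contains J ✓
(C, P): C contains P ✓
(C, Q): C contains Q ✓
(C, V): C contains V ✓
(C, Z): C contains Z ✓
(F, Q): F contains Q ✓
(F, V): F contains V ✓
(J, Q): J contains Q ✓
(L, Q): L contains Q ✓
(L, Z): L contains Z ✓
(P, J): P contains J ✓
(P, Q): P contains Q ✓
(P, Z): P contains Z ✓
(W, J): W contains J ✓
(W, Q): W contains Q ✓
(W, Z): W contains Z ✓
(Z, Q): Z contains Q ✓
Count: 21.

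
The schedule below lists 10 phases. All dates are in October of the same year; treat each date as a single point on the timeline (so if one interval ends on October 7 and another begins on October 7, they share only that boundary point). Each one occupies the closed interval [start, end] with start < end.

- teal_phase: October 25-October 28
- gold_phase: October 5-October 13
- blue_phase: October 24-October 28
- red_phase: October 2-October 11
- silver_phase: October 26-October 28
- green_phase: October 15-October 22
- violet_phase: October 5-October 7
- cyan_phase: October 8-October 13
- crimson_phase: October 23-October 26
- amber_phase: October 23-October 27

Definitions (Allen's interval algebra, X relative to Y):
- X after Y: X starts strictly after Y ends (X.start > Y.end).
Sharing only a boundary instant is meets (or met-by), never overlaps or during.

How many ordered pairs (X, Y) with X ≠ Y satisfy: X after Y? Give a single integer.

Checking all 90 ordered pairs for relation 'after'; matching pairs in alphabetical order:
(amber_phase, cyan_phase): amber_phase after cyan_phase ✓
(amber_phase, gold_phase): amber_phase after gold_phase ✓
(amber_phase, green_phase): amber_phase after green_phase ✓
(amber_phase, red_phase): amber_phase after red_phase ✓
(amber_phase, violet_phase): amber_phase after violet_phase ✓
(blue_phase, cyan_phase): blue_phase after cyan_phase ✓
(blue_phase, gold_phase): blue_phase after gold_phase ✓
(blue_phase, green_phase): blue_phase after green_phase ✓
(blue_phase, red_phase): blue_phase after red_phase ✓
(blue_phase, violet_phase): blue_phase after violet_phase ✓
(crimson_phase, cyan_phase): crimson_phase after cyan_phase ✓
(crimson_phase, gold_phase): crimson_phase after gold_phase ✓
(crimson_phase, green_phase): crimson_phase after green_phase ✓
(crimson_phase, red_phase): crimson_phase after red_phase ✓
(crimson_phase, violet_phase): crimson_phase after violet_phase ✓
(cyan_phase, violet_phase): cyan_phase after violet_phase ✓
(green_phase, cyan_phase): green_phase after cyan_phase ✓
(green_phase, gold_phase): green_phase after gold_phase ✓
(green_phase, red_phase): green_phase after red_phase ✓
(green_phase, violet_phase): green_phase after violet_phase ✓
(silver_phase, cyan_phase): silver_phase after cyan_phase ✓
(silver_phase, gold_phase): silver_phase after gold_phase ✓
(silver_phase, green_phase): silver_phase after green_phase ✓
(silver_phase, red_phase): silver_phase after red_phase ✓
... plus 6 further pairs not listed.
Count: 30.

30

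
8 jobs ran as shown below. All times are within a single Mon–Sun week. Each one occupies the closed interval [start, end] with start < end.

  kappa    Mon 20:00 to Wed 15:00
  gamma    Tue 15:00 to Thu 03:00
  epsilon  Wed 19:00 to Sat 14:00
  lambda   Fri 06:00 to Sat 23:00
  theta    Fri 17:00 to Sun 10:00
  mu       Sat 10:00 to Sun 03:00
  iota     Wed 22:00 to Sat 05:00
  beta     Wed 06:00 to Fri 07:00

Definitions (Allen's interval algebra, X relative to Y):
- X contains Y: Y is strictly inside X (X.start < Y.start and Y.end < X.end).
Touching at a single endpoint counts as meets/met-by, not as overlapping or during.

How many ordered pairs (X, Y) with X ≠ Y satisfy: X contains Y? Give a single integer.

Checking all 56 ordered pairs for relation 'contains'; matching pairs in alphabetical order:
(epsilon, iota): epsilon contains iota ✓
(theta, mu): theta contains mu ✓
Count: 2.

2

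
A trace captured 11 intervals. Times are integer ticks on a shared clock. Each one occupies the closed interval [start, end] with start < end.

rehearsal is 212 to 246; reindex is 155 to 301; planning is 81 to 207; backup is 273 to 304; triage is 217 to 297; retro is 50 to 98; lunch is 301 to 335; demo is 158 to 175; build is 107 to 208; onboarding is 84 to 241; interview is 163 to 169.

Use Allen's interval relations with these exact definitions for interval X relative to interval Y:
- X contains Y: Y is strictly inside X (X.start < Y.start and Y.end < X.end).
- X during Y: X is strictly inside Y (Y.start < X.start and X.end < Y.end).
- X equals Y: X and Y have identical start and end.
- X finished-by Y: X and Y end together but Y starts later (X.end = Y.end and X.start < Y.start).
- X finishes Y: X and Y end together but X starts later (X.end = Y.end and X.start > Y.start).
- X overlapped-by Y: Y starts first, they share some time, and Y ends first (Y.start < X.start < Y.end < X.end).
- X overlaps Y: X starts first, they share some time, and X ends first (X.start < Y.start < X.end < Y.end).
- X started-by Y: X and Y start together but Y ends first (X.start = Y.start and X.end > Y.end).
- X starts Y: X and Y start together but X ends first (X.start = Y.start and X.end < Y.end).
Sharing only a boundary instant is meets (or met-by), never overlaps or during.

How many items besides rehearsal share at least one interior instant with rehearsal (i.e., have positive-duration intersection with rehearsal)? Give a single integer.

Target rehearsal = [212, 246].
backup [273, 304] → after → no.
build [107, 208] → before → no.
demo [158, 175] → before → no.
interview [163, 169] → before → no.
lunch [301, 335] → after → no.
onboarding [84, 241] → overlaps → counts.
planning [81, 207] → before → no.
reindex [155, 301] → contains → counts.
retro [50, 98] → before → no.
triage [217, 297] → overlapped-by → counts.
Total: 3.

3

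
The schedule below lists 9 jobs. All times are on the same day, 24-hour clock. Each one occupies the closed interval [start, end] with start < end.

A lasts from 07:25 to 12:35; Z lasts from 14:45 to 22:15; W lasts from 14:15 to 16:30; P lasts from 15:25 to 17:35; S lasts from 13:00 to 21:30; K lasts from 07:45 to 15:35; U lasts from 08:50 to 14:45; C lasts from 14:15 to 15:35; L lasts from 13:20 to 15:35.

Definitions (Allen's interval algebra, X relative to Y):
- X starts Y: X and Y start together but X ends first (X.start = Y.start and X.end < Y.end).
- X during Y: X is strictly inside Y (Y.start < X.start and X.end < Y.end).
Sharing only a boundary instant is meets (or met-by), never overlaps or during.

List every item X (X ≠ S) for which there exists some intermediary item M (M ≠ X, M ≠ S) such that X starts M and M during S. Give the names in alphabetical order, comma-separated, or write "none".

C

Target S = [13:00, 21:30].
Intermediaries M with M during S: C, L, P, W.
Via C — items with X starts C: none.
Via L — items with X starts L: none.
Via P — items with X starts P: none.
Via W — items with X starts W: C.
Union: C.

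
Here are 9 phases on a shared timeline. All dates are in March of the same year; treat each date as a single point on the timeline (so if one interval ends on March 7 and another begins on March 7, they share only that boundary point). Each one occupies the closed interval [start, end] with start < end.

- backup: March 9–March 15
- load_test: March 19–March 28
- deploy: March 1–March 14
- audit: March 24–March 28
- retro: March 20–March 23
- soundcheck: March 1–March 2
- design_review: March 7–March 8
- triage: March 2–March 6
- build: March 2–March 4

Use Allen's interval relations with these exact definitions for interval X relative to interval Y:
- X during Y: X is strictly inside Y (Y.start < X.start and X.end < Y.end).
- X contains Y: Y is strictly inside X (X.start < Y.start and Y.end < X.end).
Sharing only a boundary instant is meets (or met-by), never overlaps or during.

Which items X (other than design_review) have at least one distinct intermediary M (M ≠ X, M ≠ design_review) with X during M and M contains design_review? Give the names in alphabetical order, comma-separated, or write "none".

Target design_review = [March 7, March 8].
Intermediaries M with M contains design_review: deploy.
Via deploy — items with X during deploy: build, triage.
Union: build, triage.

build, triage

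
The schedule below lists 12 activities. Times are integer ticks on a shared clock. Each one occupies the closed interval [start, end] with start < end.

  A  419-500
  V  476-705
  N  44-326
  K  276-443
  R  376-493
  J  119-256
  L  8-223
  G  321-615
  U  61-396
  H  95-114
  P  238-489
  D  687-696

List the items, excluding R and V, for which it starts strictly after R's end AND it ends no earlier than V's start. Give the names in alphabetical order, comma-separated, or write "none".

Conditions: its start is strictly after R's end (X.start > 493) AND its end is no earlier than V's start (X.end >= 476).
A: start 419 > 493? ✗; end 500 >= 476? ✓ → no.
D: start 687 > 493? ✓; end 696 >= 476? ✓ → yes.
G: start 321 > 493? ✗; end 615 >= 476? ✓ → no.
H: start 95 > 493? ✗; end 114 >= 476? ✗ → no.
J: start 119 > 493? ✗; end 256 >= 476? ✗ → no.
K: start 276 > 493? ✗; end 443 >= 476? ✗ → no.
L: start 8 > 493? ✗; end 223 >= 476? ✗ → no.
N: start 44 > 493? ✗; end 326 >= 476? ✗ → no.
P: start 238 > 493? ✗; end 489 >= 476? ✓ → no.
U: start 61 > 493? ✗; end 396 >= 476? ✗ → no.
Result: D.

D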